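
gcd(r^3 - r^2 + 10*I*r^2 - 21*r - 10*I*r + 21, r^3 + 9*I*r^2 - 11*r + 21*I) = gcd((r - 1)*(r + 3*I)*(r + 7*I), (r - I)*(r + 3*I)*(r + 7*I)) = r^2 + 10*I*r - 21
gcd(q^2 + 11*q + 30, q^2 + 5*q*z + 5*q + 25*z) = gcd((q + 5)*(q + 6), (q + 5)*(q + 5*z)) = q + 5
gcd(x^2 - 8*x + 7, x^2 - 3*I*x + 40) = 1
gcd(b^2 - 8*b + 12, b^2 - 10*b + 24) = b - 6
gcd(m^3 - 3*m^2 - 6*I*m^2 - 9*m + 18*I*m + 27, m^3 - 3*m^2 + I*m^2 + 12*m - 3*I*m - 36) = m^2 + m*(-3 - 3*I) + 9*I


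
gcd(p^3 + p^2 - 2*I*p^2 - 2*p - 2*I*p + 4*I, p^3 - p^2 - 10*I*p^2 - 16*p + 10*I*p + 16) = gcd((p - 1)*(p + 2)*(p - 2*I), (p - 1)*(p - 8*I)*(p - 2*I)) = p^2 + p*(-1 - 2*I) + 2*I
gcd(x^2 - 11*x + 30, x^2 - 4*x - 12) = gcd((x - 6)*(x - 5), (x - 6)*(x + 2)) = x - 6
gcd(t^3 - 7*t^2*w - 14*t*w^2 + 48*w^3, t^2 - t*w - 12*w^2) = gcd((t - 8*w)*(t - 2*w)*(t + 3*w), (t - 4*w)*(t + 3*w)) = t + 3*w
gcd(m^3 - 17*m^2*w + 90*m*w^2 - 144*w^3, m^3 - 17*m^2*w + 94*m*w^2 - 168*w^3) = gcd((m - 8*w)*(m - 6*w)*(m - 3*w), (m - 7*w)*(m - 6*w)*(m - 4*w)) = -m + 6*w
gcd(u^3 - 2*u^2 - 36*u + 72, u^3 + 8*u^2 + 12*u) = u + 6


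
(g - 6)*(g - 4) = g^2 - 10*g + 24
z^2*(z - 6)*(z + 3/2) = z^4 - 9*z^3/2 - 9*z^2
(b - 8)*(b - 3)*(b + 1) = b^3 - 10*b^2 + 13*b + 24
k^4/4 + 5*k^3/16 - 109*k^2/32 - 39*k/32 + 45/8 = (k/4 + 1)*(k - 3)*(k - 5/4)*(k + 3/2)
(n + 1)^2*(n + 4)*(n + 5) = n^4 + 11*n^3 + 39*n^2 + 49*n + 20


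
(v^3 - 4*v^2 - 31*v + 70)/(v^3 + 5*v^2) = 1 - 9/v + 14/v^2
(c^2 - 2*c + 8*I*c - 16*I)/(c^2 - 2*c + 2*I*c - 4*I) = (c + 8*I)/(c + 2*I)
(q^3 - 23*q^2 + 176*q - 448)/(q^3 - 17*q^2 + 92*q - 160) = (q^2 - 15*q + 56)/(q^2 - 9*q + 20)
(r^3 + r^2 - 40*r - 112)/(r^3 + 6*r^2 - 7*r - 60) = (r^2 - 3*r - 28)/(r^2 + 2*r - 15)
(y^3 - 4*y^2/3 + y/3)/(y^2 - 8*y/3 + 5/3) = y*(3*y - 1)/(3*y - 5)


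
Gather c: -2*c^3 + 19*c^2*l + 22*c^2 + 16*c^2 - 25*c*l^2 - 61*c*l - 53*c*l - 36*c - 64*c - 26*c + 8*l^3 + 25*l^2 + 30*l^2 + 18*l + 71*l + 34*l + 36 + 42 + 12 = -2*c^3 + c^2*(19*l + 38) + c*(-25*l^2 - 114*l - 126) + 8*l^3 + 55*l^2 + 123*l + 90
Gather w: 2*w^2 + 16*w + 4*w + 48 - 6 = 2*w^2 + 20*w + 42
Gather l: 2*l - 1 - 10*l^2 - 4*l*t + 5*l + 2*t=-10*l^2 + l*(7 - 4*t) + 2*t - 1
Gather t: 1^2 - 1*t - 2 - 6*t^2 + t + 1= -6*t^2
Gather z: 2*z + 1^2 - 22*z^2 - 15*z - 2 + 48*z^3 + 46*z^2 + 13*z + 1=48*z^3 + 24*z^2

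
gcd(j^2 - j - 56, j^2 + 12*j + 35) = j + 7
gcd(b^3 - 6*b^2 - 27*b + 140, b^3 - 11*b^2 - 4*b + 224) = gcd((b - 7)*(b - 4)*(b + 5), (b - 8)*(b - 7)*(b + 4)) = b - 7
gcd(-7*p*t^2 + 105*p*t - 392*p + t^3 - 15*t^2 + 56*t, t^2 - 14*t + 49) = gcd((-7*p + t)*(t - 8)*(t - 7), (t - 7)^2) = t - 7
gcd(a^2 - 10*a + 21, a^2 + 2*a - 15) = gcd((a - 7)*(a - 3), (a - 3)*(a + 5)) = a - 3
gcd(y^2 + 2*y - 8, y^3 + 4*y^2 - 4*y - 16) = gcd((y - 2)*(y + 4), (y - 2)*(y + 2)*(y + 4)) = y^2 + 2*y - 8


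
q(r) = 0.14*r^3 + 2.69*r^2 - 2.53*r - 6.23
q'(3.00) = 17.39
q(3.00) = 14.17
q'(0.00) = -2.53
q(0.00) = -6.23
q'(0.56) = 0.61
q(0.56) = -6.78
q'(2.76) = 15.52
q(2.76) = 10.22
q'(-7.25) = -19.46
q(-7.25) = 100.15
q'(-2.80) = -14.30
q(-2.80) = 18.87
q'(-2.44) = -13.16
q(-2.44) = 13.92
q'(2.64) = 14.60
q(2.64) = 8.41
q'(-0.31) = -4.16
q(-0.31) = -5.19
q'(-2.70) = -13.99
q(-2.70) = 17.46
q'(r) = 0.42*r^2 + 5.38*r - 2.53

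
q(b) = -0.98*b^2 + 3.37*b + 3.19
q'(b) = 3.37 - 1.96*b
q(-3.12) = -16.86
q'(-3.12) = 9.49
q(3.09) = 4.25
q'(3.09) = -2.69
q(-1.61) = -4.78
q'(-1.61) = 6.53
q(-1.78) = -5.91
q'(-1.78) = 6.86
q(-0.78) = -0.03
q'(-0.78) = 4.90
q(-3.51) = -20.71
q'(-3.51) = 10.25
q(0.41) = 4.41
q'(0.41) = 2.57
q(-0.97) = -1.00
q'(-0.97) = 5.27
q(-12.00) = -178.37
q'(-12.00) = 26.89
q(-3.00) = -15.74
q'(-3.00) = 9.25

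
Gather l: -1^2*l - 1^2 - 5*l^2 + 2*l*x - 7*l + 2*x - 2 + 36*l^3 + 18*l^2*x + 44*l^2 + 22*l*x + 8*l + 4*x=36*l^3 + l^2*(18*x + 39) + 24*l*x + 6*x - 3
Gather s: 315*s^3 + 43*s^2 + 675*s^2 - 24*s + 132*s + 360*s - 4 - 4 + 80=315*s^3 + 718*s^2 + 468*s + 72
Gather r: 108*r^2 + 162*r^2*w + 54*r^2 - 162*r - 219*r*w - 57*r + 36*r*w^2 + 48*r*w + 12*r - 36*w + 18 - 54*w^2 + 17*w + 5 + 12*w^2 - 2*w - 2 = r^2*(162*w + 162) + r*(36*w^2 - 171*w - 207) - 42*w^2 - 21*w + 21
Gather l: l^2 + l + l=l^2 + 2*l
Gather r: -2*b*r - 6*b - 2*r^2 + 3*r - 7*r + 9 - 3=-6*b - 2*r^2 + r*(-2*b - 4) + 6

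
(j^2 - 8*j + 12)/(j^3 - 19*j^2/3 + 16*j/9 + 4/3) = 9*(j - 2)/(9*j^2 - 3*j - 2)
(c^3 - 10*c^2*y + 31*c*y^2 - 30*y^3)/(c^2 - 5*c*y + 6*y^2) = c - 5*y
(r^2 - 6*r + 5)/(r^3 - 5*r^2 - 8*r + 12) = (r - 5)/(r^2 - 4*r - 12)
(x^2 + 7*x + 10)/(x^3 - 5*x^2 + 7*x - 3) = (x^2 + 7*x + 10)/(x^3 - 5*x^2 + 7*x - 3)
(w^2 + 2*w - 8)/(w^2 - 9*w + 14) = (w + 4)/(w - 7)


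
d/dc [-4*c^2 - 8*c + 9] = -8*c - 8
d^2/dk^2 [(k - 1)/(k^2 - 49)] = 2*(4*k^2*(k - 1) + (1 - 3*k)*(k^2 - 49))/(k^2 - 49)^3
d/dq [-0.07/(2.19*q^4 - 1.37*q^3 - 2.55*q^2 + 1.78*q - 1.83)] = (0.6132*q^3 - 0.2877*q^2 - 0.357*q + 0.1246)/(-2.19*q^4 + 1.37*q^3 + 2.55*q^2 - 1.78*q + 1.83)^2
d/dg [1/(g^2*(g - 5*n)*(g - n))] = (-g*(g - 5*n) - g*(g - n) - 2*(g - 5*n)*(g - n))/(g^3*(g - 5*n)^2*(g - n)^2)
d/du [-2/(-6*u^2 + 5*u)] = 2*(5 - 12*u)/(u^2*(6*u - 5)^2)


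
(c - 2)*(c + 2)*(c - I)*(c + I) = c^4 - 3*c^2 - 4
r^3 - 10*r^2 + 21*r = r*(r - 7)*(r - 3)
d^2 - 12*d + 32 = (d - 8)*(d - 4)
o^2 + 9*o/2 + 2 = (o + 1/2)*(o + 4)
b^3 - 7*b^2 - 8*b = b*(b - 8)*(b + 1)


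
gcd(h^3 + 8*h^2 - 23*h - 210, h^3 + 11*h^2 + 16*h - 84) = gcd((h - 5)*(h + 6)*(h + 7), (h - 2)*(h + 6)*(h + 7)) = h^2 + 13*h + 42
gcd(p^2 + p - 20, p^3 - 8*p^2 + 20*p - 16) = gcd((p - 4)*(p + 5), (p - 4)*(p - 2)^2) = p - 4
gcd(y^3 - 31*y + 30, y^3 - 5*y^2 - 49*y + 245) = y - 5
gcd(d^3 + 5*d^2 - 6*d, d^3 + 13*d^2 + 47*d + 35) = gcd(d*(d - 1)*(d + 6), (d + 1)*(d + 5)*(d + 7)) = 1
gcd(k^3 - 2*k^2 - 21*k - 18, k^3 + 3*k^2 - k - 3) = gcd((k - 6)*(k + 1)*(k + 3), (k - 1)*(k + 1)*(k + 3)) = k^2 + 4*k + 3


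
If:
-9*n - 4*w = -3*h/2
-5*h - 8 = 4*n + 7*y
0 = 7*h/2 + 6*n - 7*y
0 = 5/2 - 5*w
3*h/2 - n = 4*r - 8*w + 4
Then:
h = -104/183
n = -58/183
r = -49/366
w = 1/2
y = -712/1281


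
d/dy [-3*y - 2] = -3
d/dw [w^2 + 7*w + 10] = 2*w + 7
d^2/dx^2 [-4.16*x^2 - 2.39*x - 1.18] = -8.32000000000000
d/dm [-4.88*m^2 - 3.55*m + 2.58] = -9.76*m - 3.55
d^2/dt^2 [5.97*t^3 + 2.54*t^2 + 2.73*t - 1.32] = 35.82*t + 5.08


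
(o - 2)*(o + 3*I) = o^2 - 2*o + 3*I*o - 6*I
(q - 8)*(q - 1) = q^2 - 9*q + 8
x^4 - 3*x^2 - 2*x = x*(x - 2)*(x + 1)^2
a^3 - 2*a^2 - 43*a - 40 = (a - 8)*(a + 1)*(a + 5)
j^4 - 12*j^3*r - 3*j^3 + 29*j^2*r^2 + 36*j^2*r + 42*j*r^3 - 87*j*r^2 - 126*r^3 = (j - 3)*(j - 7*r)*(j - 6*r)*(j + r)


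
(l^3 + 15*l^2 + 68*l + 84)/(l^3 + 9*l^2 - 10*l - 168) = (l + 2)/(l - 4)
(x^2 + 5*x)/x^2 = (x + 5)/x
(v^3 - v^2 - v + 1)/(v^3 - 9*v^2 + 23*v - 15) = (v^2 - 1)/(v^2 - 8*v + 15)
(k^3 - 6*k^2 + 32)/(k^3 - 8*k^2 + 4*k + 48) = (k - 4)/(k - 6)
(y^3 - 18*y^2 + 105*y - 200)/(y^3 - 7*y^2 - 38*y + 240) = (y - 5)/(y + 6)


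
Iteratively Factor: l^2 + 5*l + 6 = (l + 2)*(l + 3)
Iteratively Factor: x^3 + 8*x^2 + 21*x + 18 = (x + 3)*(x^2 + 5*x + 6) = (x + 2)*(x + 3)*(x + 3)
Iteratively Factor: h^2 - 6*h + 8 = (h - 2)*(h - 4)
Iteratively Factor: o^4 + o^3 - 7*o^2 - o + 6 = (o + 1)*(o^3 - 7*o + 6) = (o - 1)*(o + 1)*(o^2 + o - 6) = (o - 2)*(o - 1)*(o + 1)*(o + 3)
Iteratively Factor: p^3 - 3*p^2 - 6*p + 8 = (p - 1)*(p^2 - 2*p - 8) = (p - 1)*(p + 2)*(p - 4)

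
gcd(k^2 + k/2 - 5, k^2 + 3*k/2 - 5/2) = k + 5/2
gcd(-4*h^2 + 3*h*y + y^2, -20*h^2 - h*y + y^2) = 4*h + y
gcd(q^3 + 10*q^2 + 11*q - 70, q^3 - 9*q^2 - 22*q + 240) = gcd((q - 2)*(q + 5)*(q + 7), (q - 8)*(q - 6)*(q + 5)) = q + 5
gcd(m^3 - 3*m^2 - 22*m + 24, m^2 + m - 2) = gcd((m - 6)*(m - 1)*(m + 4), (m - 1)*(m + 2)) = m - 1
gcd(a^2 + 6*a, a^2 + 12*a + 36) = a + 6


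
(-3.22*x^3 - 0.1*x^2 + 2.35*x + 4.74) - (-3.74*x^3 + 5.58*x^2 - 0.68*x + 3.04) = 0.52*x^3 - 5.68*x^2 + 3.03*x + 1.7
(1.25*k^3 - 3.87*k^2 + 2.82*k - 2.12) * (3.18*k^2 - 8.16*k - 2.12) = 3.975*k^5 - 22.5066*k^4 + 37.8968*k^3 - 21.5484*k^2 + 11.3208*k + 4.4944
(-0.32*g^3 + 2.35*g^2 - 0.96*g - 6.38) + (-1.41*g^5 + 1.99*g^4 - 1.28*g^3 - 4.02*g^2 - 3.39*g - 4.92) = -1.41*g^5 + 1.99*g^4 - 1.6*g^3 - 1.67*g^2 - 4.35*g - 11.3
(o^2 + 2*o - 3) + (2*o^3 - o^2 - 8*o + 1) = 2*o^3 - 6*o - 2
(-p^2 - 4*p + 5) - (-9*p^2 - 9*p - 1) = 8*p^2 + 5*p + 6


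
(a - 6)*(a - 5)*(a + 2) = a^3 - 9*a^2 + 8*a + 60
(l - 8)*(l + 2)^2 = l^3 - 4*l^2 - 28*l - 32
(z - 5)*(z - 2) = z^2 - 7*z + 10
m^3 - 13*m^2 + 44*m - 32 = (m - 8)*(m - 4)*(m - 1)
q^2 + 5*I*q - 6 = (q + 2*I)*(q + 3*I)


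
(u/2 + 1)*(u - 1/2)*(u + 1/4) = u^3/2 + 7*u^2/8 - 5*u/16 - 1/8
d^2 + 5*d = d*(d + 5)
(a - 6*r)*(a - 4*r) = a^2 - 10*a*r + 24*r^2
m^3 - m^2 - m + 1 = (m - 1)^2*(m + 1)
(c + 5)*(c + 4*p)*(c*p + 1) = c^3*p + 4*c^2*p^2 + 5*c^2*p + c^2 + 20*c*p^2 + 4*c*p + 5*c + 20*p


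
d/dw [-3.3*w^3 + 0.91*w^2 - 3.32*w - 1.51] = -9.9*w^2 + 1.82*w - 3.32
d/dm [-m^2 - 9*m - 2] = -2*m - 9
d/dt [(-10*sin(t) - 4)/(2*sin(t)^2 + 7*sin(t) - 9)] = 2*(10*sin(t)^2 + 8*sin(t) + 59)*cos(t)/((sin(t) - 1)^2*(2*sin(t) + 9)^2)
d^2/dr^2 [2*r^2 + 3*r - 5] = 4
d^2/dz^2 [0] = 0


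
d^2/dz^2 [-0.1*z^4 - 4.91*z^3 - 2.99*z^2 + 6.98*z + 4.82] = -1.2*z^2 - 29.46*z - 5.98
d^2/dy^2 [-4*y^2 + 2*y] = -8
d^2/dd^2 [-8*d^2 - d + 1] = -16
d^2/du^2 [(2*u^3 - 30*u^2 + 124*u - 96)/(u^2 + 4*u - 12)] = 24*(25*u^3 - 138*u^2 + 348*u - 88)/(u^6 + 12*u^5 + 12*u^4 - 224*u^3 - 144*u^2 + 1728*u - 1728)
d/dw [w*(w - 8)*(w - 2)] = 3*w^2 - 20*w + 16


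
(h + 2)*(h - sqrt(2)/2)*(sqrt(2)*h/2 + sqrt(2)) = sqrt(2)*h^3/2 - h^2/2 + 2*sqrt(2)*h^2 - 2*h + 2*sqrt(2)*h - 2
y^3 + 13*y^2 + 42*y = y*(y + 6)*(y + 7)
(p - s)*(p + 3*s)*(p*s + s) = p^3*s + 2*p^2*s^2 + p^2*s - 3*p*s^3 + 2*p*s^2 - 3*s^3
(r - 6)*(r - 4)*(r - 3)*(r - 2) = r^4 - 15*r^3 + 80*r^2 - 180*r + 144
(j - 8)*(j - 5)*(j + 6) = j^3 - 7*j^2 - 38*j + 240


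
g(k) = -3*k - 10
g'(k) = -3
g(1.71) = -15.13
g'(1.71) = -3.00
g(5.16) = -25.48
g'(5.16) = -3.00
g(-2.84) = -1.48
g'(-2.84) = -3.00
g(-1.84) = -4.48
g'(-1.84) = -3.00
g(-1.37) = -5.89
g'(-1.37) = -3.00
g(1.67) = -15.01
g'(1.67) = -3.00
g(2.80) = -18.40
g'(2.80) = -3.00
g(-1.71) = -4.87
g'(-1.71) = -3.00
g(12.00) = -46.00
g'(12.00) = -3.00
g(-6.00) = 8.00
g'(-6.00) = -3.00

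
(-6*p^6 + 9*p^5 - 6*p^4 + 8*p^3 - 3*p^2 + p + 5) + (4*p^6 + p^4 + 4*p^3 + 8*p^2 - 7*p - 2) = -2*p^6 + 9*p^5 - 5*p^4 + 12*p^3 + 5*p^2 - 6*p + 3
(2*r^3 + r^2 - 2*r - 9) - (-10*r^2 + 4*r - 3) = 2*r^3 + 11*r^2 - 6*r - 6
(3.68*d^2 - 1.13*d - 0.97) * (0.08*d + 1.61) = 0.2944*d^3 + 5.8344*d^2 - 1.8969*d - 1.5617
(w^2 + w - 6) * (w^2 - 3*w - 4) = w^4 - 2*w^3 - 13*w^2 + 14*w + 24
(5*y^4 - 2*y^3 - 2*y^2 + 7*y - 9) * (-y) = -5*y^5 + 2*y^4 + 2*y^3 - 7*y^2 + 9*y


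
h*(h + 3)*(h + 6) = h^3 + 9*h^2 + 18*h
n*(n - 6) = n^2 - 6*n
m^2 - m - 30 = (m - 6)*(m + 5)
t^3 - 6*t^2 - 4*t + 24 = (t - 6)*(t - 2)*(t + 2)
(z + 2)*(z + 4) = z^2 + 6*z + 8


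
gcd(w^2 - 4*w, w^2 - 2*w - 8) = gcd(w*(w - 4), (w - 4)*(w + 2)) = w - 4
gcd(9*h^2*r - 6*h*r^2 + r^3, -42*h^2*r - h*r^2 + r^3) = r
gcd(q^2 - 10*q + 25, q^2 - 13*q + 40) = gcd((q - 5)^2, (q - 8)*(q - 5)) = q - 5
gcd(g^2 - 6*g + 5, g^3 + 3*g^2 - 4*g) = g - 1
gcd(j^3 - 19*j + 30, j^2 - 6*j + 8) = j - 2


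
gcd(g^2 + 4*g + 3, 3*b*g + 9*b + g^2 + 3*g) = g + 3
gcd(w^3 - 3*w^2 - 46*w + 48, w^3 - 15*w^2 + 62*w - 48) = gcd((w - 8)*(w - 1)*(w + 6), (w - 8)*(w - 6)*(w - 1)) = w^2 - 9*w + 8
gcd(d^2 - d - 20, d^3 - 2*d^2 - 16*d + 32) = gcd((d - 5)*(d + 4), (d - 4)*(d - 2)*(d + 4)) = d + 4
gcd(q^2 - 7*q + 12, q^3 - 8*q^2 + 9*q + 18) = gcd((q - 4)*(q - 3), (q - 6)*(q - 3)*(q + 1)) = q - 3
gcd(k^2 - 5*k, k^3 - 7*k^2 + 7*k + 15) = k - 5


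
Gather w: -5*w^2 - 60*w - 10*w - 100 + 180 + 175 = -5*w^2 - 70*w + 255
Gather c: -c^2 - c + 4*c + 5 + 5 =-c^2 + 3*c + 10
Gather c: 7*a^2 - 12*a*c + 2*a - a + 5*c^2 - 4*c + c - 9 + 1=7*a^2 + a + 5*c^2 + c*(-12*a - 3) - 8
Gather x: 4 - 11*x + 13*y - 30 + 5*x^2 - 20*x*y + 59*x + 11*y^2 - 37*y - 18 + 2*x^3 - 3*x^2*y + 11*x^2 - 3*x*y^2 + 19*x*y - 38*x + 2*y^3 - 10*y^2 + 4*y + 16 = 2*x^3 + x^2*(16 - 3*y) + x*(-3*y^2 - y + 10) + 2*y^3 + y^2 - 20*y - 28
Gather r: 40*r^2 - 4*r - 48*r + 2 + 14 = 40*r^2 - 52*r + 16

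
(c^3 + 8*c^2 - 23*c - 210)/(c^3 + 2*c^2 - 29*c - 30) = (c + 7)/(c + 1)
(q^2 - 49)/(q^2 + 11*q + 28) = (q - 7)/(q + 4)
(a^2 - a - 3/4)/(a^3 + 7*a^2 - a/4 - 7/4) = (2*a - 3)/(2*a^2 + 13*a - 7)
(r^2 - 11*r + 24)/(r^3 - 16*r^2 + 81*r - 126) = (r - 8)/(r^2 - 13*r + 42)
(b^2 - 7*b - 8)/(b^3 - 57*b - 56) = 1/(b + 7)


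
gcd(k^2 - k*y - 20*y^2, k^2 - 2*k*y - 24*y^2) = k + 4*y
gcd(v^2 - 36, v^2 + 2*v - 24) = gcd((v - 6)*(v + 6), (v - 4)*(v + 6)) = v + 6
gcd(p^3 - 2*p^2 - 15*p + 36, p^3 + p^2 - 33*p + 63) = p^2 - 6*p + 9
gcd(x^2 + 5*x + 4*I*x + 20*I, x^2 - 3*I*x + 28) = x + 4*I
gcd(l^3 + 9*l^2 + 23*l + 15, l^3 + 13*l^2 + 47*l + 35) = l^2 + 6*l + 5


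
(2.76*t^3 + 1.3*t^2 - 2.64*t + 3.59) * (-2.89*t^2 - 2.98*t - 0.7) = -7.9764*t^5 - 11.9818*t^4 + 1.8236*t^3 - 3.4179*t^2 - 8.8502*t - 2.513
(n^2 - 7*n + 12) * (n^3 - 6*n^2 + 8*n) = n^5 - 13*n^4 + 62*n^3 - 128*n^2 + 96*n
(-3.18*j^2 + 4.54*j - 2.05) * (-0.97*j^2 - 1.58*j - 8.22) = 3.0846*j^4 + 0.620600000000001*j^3 + 20.9549*j^2 - 34.0798*j + 16.851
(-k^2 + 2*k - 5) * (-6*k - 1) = 6*k^3 - 11*k^2 + 28*k + 5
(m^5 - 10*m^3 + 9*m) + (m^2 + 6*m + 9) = m^5 - 10*m^3 + m^2 + 15*m + 9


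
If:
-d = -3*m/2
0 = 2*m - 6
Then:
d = 9/2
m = 3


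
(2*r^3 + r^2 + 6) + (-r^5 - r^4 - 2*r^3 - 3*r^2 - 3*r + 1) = -r^5 - r^4 - 2*r^2 - 3*r + 7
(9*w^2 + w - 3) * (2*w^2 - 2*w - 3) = 18*w^4 - 16*w^3 - 35*w^2 + 3*w + 9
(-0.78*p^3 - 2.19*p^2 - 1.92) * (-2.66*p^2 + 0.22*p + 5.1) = 2.0748*p^5 + 5.6538*p^4 - 4.4598*p^3 - 6.0618*p^2 - 0.4224*p - 9.792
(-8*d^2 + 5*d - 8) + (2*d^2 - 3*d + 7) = -6*d^2 + 2*d - 1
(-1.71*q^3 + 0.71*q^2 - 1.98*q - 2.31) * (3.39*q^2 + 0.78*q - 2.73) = -5.7969*q^5 + 1.0731*q^4 - 1.4901*q^3 - 11.3136*q^2 + 3.6036*q + 6.3063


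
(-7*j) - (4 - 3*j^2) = 3*j^2 - 7*j - 4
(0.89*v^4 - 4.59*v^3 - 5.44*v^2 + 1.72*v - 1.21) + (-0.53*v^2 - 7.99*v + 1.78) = 0.89*v^4 - 4.59*v^3 - 5.97*v^2 - 6.27*v + 0.57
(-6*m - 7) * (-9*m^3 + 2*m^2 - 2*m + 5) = 54*m^4 + 51*m^3 - 2*m^2 - 16*m - 35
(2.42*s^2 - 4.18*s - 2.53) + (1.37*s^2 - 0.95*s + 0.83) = 3.79*s^2 - 5.13*s - 1.7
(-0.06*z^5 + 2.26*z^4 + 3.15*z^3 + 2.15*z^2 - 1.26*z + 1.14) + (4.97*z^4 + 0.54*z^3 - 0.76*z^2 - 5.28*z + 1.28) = -0.06*z^5 + 7.23*z^4 + 3.69*z^3 + 1.39*z^2 - 6.54*z + 2.42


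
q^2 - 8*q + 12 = (q - 6)*(q - 2)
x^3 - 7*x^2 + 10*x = x*(x - 5)*(x - 2)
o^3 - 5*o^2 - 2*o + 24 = (o - 4)*(o - 3)*(o + 2)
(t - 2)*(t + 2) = t^2 - 4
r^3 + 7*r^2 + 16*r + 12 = (r + 2)^2*(r + 3)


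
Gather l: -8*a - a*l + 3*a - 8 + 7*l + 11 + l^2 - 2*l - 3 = -5*a + l^2 + l*(5 - a)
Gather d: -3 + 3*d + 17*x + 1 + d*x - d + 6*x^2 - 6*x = d*(x + 2) + 6*x^2 + 11*x - 2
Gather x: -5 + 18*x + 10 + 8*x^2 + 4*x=8*x^2 + 22*x + 5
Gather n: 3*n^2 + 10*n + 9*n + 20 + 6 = 3*n^2 + 19*n + 26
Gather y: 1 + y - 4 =y - 3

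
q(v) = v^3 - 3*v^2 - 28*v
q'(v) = 3*v^2 - 6*v - 28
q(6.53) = -32.32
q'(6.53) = 60.74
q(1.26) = -38.04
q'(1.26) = -30.80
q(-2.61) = 34.86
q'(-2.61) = 8.10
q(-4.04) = -1.78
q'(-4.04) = 45.20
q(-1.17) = 27.05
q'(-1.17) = -16.87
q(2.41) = -70.91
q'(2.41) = -25.04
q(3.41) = -90.71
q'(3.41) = -13.58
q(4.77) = -93.29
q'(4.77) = 11.64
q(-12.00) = -1824.00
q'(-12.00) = 476.00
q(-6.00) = -156.00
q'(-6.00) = 116.00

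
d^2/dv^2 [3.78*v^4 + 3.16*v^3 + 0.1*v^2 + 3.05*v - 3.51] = 45.36*v^2 + 18.96*v + 0.2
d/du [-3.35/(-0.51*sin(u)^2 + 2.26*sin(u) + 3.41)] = (7.571 - 3.417*sin(u))*cos(u)/(-0.51*sin(u)^2 + 2.26*sin(u) + 3.41)^2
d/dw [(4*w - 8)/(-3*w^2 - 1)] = 4*(-3*w^2 + 6*w*(w - 2) - 1)/(3*w^2 + 1)^2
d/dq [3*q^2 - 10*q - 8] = 6*q - 10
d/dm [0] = 0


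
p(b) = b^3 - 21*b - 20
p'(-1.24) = -16.39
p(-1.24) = 4.13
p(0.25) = -25.23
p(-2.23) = 15.74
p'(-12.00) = 411.00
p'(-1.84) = -10.84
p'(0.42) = -20.47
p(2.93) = -56.38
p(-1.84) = 12.41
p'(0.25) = -20.81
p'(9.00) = 222.00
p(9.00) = 520.00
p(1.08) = -41.42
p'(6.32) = 98.83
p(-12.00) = -1496.00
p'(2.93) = 4.75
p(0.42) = -28.75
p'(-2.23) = -6.08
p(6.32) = 99.72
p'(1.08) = -17.50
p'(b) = 3*b^2 - 21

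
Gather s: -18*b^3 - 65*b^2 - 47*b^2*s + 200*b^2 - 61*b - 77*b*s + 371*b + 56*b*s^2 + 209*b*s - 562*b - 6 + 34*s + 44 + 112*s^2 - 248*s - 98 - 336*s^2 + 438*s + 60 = -18*b^3 + 135*b^2 - 252*b + s^2*(56*b - 224) + s*(-47*b^2 + 132*b + 224)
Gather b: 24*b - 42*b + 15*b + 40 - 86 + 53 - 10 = -3*b - 3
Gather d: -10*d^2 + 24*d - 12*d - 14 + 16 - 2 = -10*d^2 + 12*d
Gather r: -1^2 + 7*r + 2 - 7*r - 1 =0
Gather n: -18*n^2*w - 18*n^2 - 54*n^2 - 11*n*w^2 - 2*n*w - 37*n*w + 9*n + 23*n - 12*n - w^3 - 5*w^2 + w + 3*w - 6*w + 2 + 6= n^2*(-18*w - 72) + n*(-11*w^2 - 39*w + 20) - w^3 - 5*w^2 - 2*w + 8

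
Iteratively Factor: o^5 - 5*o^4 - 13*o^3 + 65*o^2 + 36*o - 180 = (o - 2)*(o^4 - 3*o^3 - 19*o^2 + 27*o + 90) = (o - 2)*(o + 3)*(o^3 - 6*o^2 - o + 30) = (o - 2)*(o + 2)*(o + 3)*(o^2 - 8*o + 15) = (o - 5)*(o - 2)*(o + 2)*(o + 3)*(o - 3)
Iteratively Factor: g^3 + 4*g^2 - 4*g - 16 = (g + 2)*(g^2 + 2*g - 8) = (g - 2)*(g + 2)*(g + 4)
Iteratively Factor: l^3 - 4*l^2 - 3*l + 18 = (l - 3)*(l^2 - l - 6) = (l - 3)*(l + 2)*(l - 3)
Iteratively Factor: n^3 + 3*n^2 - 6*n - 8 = (n + 1)*(n^2 + 2*n - 8) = (n - 2)*(n + 1)*(n + 4)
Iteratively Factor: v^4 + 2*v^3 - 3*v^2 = (v + 3)*(v^3 - v^2) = (v - 1)*(v + 3)*(v^2) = v*(v - 1)*(v + 3)*(v)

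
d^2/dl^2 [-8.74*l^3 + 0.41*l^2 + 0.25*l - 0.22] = 0.82 - 52.44*l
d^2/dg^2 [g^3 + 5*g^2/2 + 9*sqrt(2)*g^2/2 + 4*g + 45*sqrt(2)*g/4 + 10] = 6*g + 5 + 9*sqrt(2)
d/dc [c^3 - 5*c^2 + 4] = c*(3*c - 10)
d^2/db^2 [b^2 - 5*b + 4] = 2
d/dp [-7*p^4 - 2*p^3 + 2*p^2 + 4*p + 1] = -28*p^3 - 6*p^2 + 4*p + 4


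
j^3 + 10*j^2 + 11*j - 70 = (j - 2)*(j + 5)*(j + 7)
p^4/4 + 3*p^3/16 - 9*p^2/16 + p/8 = p*(p/4 + 1/2)*(p - 1)*(p - 1/4)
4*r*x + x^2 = x*(4*r + x)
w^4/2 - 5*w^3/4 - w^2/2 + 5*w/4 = w*(w/2 + 1/2)*(w - 5/2)*(w - 1)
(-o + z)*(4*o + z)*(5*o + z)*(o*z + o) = -20*o^4*z - 20*o^4 + 11*o^3*z^2 + 11*o^3*z + 8*o^2*z^3 + 8*o^2*z^2 + o*z^4 + o*z^3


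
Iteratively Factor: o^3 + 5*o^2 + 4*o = (o + 1)*(o^2 + 4*o) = o*(o + 1)*(o + 4)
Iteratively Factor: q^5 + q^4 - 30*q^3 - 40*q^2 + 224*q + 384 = (q + 3)*(q^4 - 2*q^3 - 24*q^2 + 32*q + 128) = (q + 2)*(q + 3)*(q^3 - 4*q^2 - 16*q + 64) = (q - 4)*(q + 2)*(q + 3)*(q^2 - 16) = (q - 4)^2*(q + 2)*(q + 3)*(q + 4)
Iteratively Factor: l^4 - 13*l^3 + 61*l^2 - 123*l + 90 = (l - 5)*(l^3 - 8*l^2 + 21*l - 18) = (l - 5)*(l - 3)*(l^2 - 5*l + 6) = (l - 5)*(l - 3)*(l - 2)*(l - 3)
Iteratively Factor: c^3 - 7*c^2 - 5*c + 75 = (c - 5)*(c^2 - 2*c - 15) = (c - 5)*(c + 3)*(c - 5)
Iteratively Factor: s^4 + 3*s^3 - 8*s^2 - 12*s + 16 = (s + 4)*(s^3 - s^2 - 4*s + 4) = (s + 2)*(s + 4)*(s^2 - 3*s + 2) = (s - 2)*(s + 2)*(s + 4)*(s - 1)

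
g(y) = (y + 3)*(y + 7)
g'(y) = 2*y + 10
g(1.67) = 40.49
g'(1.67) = 13.34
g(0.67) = 28.15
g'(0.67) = 11.34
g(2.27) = 48.85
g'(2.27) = 14.54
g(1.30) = 35.69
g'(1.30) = 12.60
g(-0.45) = 16.70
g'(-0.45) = 9.10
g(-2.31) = 3.24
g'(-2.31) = 5.38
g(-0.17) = 19.33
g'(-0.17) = 9.66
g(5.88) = 114.37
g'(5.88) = 21.76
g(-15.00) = 96.00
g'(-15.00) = -20.00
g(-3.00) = 0.00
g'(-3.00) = 4.00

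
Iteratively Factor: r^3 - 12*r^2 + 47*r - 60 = (r - 3)*(r^2 - 9*r + 20) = (r - 5)*(r - 3)*(r - 4)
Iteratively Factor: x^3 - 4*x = (x)*(x^2 - 4) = x*(x + 2)*(x - 2)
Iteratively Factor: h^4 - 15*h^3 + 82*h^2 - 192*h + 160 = (h - 4)*(h^3 - 11*h^2 + 38*h - 40) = (h - 4)*(h - 2)*(h^2 - 9*h + 20) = (h - 5)*(h - 4)*(h - 2)*(h - 4)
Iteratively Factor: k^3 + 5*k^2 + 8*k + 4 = (k + 2)*(k^2 + 3*k + 2) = (k + 1)*(k + 2)*(k + 2)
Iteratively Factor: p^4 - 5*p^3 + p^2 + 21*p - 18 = (p - 3)*(p^3 - 2*p^2 - 5*p + 6) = (p - 3)*(p + 2)*(p^2 - 4*p + 3) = (p - 3)*(p - 1)*(p + 2)*(p - 3)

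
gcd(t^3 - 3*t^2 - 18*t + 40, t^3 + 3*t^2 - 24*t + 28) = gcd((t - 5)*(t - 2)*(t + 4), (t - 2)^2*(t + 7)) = t - 2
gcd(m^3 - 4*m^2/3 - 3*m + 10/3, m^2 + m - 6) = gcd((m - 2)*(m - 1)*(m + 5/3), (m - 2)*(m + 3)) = m - 2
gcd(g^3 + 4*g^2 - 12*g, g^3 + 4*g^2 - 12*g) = g^3 + 4*g^2 - 12*g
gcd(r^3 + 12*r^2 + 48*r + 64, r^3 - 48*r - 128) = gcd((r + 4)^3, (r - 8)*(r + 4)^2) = r^2 + 8*r + 16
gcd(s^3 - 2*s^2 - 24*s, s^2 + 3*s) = s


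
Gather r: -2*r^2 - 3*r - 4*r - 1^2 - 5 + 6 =-2*r^2 - 7*r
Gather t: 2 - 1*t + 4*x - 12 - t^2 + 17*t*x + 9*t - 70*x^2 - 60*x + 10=-t^2 + t*(17*x + 8) - 70*x^2 - 56*x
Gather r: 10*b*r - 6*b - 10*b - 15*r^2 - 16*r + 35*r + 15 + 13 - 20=-16*b - 15*r^2 + r*(10*b + 19) + 8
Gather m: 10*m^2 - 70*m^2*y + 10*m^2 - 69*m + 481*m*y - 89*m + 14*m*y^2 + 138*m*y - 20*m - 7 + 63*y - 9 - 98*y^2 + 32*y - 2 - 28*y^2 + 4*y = m^2*(20 - 70*y) + m*(14*y^2 + 619*y - 178) - 126*y^2 + 99*y - 18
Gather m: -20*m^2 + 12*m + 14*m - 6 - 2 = -20*m^2 + 26*m - 8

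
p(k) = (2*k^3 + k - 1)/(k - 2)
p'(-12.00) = -44.09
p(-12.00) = 247.79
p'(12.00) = 51.83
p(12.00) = 346.70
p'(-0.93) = -1.70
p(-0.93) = 1.21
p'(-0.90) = -1.62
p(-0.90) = 1.16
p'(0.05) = -0.27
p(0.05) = 0.49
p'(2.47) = -63.08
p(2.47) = 67.25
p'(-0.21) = -0.32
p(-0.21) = 0.56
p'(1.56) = -77.57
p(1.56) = -18.53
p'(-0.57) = -0.85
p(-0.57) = 0.76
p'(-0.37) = -0.51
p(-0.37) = 0.62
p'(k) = (6*k^2 + 1)/(k - 2) - (2*k^3 + k - 1)/(k - 2)^2 = (4*k^3 - 12*k^2 - 1)/(k^2 - 4*k + 4)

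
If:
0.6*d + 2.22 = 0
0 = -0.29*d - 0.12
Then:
No Solution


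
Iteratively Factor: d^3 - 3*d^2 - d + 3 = (d - 3)*(d^2 - 1) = (d - 3)*(d - 1)*(d + 1)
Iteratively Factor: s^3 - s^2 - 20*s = (s - 5)*(s^2 + 4*s) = s*(s - 5)*(s + 4)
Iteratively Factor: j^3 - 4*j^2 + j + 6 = (j + 1)*(j^2 - 5*j + 6) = (j - 3)*(j + 1)*(j - 2)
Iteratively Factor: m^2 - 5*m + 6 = (m - 3)*(m - 2)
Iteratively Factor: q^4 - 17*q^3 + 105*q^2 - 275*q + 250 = (q - 5)*(q^3 - 12*q^2 + 45*q - 50) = (q - 5)^2*(q^2 - 7*q + 10) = (q - 5)^3*(q - 2)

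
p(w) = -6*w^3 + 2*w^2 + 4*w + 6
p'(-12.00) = -2636.00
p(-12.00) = 10614.00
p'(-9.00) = -1490.00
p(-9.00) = 4506.00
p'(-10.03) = -1846.94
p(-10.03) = 6221.24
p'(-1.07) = -20.89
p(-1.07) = 11.36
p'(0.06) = 4.18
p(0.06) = 6.25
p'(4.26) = -305.62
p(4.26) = -404.52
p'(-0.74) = -8.82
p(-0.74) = 6.57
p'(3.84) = -246.06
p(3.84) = -288.89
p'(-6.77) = -848.07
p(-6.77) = 1932.32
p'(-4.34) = -352.40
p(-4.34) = 516.79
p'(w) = -18*w^2 + 4*w + 4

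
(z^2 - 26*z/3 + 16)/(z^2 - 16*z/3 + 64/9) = 3*(z - 6)/(3*z - 8)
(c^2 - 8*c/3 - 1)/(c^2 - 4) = (c^2 - 8*c/3 - 1)/(c^2 - 4)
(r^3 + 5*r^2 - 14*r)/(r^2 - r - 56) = r*(r - 2)/(r - 8)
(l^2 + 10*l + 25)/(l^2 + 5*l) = (l + 5)/l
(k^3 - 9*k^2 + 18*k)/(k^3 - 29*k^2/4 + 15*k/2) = 4*(k - 3)/(4*k - 5)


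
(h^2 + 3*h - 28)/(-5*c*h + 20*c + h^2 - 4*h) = (-h - 7)/(5*c - h)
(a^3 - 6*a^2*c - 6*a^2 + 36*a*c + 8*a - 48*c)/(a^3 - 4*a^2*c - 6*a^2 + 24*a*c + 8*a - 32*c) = (a - 6*c)/(a - 4*c)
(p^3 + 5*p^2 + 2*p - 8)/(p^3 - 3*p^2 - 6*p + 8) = (p + 4)/(p - 4)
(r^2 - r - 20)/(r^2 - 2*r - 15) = (r + 4)/(r + 3)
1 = 1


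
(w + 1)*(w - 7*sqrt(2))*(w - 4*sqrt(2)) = w^3 - 11*sqrt(2)*w^2 + w^2 - 11*sqrt(2)*w + 56*w + 56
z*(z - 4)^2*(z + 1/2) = z^4 - 15*z^3/2 + 12*z^2 + 8*z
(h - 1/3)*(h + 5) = h^2 + 14*h/3 - 5/3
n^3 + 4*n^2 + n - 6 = (n - 1)*(n + 2)*(n + 3)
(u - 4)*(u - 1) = u^2 - 5*u + 4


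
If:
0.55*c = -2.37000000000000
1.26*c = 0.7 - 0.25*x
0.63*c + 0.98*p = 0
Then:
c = -4.31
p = 2.77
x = 24.52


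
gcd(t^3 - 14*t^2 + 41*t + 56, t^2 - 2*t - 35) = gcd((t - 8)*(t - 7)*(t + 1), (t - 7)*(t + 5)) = t - 7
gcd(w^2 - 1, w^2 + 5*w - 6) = w - 1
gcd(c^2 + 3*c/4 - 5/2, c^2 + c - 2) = c + 2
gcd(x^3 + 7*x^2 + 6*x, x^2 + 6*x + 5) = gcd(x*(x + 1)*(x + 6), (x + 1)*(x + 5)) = x + 1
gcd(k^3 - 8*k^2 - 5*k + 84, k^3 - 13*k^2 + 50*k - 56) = k^2 - 11*k + 28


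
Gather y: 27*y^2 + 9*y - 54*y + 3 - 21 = 27*y^2 - 45*y - 18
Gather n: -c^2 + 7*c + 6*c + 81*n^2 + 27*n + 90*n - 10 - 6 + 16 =-c^2 + 13*c + 81*n^2 + 117*n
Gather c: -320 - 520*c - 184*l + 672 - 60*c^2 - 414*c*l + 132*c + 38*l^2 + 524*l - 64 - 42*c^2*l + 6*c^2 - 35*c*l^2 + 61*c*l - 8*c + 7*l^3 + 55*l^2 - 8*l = c^2*(-42*l - 54) + c*(-35*l^2 - 353*l - 396) + 7*l^3 + 93*l^2 + 332*l + 288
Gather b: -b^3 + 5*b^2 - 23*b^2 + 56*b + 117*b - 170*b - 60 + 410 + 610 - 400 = -b^3 - 18*b^2 + 3*b + 560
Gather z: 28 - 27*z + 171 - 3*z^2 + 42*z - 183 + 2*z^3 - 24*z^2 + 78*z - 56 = 2*z^3 - 27*z^2 + 93*z - 40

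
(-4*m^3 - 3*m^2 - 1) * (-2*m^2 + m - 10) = 8*m^5 + 2*m^4 + 37*m^3 + 32*m^2 - m + 10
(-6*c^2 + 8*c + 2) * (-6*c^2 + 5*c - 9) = 36*c^4 - 78*c^3 + 82*c^2 - 62*c - 18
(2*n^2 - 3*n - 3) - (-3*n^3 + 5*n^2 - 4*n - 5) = 3*n^3 - 3*n^2 + n + 2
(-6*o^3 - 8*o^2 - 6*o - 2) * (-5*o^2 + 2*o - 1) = 30*o^5 + 28*o^4 + 20*o^3 + 6*o^2 + 2*o + 2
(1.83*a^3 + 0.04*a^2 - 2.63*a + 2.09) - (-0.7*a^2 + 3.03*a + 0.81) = 1.83*a^3 + 0.74*a^2 - 5.66*a + 1.28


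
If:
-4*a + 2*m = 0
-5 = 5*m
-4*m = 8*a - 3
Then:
No Solution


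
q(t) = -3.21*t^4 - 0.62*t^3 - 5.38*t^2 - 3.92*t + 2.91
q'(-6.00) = 2767.12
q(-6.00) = -4193.49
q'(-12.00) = 22044.88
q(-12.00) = -66215.97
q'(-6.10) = 2906.94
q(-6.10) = -4477.15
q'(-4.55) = 1216.01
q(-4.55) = -1408.02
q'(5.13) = -1841.54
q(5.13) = -2465.67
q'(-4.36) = 1071.84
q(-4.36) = -1190.87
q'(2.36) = -208.45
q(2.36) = -144.03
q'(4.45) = -1220.11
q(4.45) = -1434.47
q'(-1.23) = 30.39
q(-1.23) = -6.60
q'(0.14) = -5.50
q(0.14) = 2.25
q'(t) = -12.84*t^3 - 1.86*t^2 - 10.76*t - 3.92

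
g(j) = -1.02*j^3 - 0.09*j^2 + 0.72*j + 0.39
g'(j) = -3.06*j^2 - 0.18*j + 0.72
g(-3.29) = 33.37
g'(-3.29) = -31.81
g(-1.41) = 2.06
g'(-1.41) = -5.11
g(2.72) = -18.84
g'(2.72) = -22.41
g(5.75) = -192.36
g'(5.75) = -101.49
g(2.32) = -11.16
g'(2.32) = -16.17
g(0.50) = 0.60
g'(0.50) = -0.14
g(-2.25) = 9.93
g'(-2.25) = -14.37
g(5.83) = -200.59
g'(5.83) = -104.34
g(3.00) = -25.80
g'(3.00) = -27.36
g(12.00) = -1766.49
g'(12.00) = -442.08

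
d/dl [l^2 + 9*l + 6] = 2*l + 9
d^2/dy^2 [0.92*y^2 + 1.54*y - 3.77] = 1.84000000000000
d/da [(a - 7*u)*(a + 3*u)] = 2*a - 4*u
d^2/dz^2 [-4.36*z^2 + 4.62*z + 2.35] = -8.72000000000000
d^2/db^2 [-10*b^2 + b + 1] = -20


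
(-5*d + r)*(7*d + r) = -35*d^2 + 2*d*r + r^2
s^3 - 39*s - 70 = (s - 7)*(s + 2)*(s + 5)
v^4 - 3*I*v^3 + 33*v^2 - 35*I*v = v*(v - 7*I)*(v - I)*(v + 5*I)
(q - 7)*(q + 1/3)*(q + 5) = q^3 - 5*q^2/3 - 107*q/3 - 35/3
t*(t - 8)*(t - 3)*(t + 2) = t^4 - 9*t^3 + 2*t^2 + 48*t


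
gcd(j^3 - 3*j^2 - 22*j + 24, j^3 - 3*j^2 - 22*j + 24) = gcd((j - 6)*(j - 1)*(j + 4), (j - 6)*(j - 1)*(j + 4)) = j^3 - 3*j^2 - 22*j + 24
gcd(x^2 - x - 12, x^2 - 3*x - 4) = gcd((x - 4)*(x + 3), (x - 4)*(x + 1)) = x - 4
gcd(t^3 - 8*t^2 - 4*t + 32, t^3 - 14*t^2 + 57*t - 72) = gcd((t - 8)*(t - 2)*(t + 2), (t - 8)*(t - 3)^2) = t - 8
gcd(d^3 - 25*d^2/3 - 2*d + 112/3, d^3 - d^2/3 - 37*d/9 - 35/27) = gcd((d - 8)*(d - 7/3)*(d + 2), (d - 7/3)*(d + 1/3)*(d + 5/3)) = d - 7/3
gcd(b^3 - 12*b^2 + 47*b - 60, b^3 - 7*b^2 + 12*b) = b^2 - 7*b + 12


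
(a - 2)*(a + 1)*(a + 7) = a^3 + 6*a^2 - 9*a - 14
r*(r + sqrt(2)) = r^2 + sqrt(2)*r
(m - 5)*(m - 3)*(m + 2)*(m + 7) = m^4 + m^3 - 43*m^2 + 23*m + 210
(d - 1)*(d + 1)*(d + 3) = d^3 + 3*d^2 - d - 3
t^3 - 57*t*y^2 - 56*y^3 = (t - 8*y)*(t + y)*(t + 7*y)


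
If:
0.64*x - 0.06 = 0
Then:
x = 0.09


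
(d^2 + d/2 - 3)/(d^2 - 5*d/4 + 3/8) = 4*(2*d^2 + d - 6)/(8*d^2 - 10*d + 3)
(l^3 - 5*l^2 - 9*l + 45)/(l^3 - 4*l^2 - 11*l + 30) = (l - 3)/(l - 2)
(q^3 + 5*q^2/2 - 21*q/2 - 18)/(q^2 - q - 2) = (-q^3 - 5*q^2/2 + 21*q/2 + 18)/(-q^2 + q + 2)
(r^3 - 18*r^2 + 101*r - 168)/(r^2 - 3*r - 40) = (r^2 - 10*r + 21)/(r + 5)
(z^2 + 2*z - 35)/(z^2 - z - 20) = (z + 7)/(z + 4)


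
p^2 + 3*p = p*(p + 3)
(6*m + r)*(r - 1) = 6*m*r - 6*m + r^2 - r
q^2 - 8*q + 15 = (q - 5)*(q - 3)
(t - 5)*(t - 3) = t^2 - 8*t + 15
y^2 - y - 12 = (y - 4)*(y + 3)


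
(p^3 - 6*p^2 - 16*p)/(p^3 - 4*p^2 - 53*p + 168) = p*(p + 2)/(p^2 + 4*p - 21)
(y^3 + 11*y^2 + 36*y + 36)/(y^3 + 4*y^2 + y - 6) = (y + 6)/(y - 1)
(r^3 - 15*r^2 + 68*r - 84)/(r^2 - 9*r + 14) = r - 6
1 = 1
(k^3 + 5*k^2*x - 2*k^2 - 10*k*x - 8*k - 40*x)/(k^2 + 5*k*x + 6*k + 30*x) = (k^2 - 2*k - 8)/(k + 6)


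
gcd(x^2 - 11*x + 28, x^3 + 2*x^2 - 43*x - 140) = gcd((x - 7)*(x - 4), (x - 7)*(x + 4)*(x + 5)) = x - 7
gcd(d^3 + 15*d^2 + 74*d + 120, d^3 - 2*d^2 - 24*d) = d + 4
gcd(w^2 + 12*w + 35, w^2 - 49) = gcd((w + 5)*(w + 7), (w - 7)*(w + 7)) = w + 7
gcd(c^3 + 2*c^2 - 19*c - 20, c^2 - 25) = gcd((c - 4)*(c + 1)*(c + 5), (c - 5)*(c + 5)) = c + 5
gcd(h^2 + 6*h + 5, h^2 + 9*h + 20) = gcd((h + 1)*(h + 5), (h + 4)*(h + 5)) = h + 5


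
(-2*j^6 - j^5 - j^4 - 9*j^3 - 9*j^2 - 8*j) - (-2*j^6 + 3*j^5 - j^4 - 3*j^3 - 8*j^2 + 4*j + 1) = -4*j^5 - 6*j^3 - j^2 - 12*j - 1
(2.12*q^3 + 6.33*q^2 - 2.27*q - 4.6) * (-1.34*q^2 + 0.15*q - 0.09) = -2.8408*q^5 - 8.1642*q^4 + 3.8005*q^3 + 5.2538*q^2 - 0.4857*q + 0.414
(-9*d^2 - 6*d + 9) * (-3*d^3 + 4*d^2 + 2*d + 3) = 27*d^5 - 18*d^4 - 69*d^3 - 3*d^2 + 27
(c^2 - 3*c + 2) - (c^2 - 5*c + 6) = 2*c - 4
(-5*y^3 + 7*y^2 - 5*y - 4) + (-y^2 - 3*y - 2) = -5*y^3 + 6*y^2 - 8*y - 6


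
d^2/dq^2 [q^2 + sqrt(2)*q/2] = 2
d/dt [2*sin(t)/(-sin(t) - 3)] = -6*cos(t)/(sin(t) + 3)^2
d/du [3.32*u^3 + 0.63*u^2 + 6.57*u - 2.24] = 9.96*u^2 + 1.26*u + 6.57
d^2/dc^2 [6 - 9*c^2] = -18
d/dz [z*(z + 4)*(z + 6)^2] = 4*z^3 + 48*z^2 + 168*z + 144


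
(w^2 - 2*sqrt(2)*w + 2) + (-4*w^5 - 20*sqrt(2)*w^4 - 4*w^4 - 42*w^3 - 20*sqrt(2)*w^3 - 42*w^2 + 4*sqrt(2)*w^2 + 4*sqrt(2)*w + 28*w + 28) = -4*w^5 - 20*sqrt(2)*w^4 - 4*w^4 - 42*w^3 - 20*sqrt(2)*w^3 - 41*w^2 + 4*sqrt(2)*w^2 + 2*sqrt(2)*w + 28*w + 30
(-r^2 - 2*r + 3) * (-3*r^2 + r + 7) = 3*r^4 + 5*r^3 - 18*r^2 - 11*r + 21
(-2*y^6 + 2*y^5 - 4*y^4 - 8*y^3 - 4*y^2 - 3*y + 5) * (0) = 0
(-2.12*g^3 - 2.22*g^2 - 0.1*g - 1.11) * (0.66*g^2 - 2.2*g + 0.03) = -1.3992*g^5 + 3.1988*g^4 + 4.7544*g^3 - 0.5792*g^2 + 2.439*g - 0.0333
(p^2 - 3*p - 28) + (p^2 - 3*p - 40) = 2*p^2 - 6*p - 68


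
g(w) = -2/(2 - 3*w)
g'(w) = -6/(2 - 3*w)^2 = -6/(3*w - 2)^2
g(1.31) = 1.04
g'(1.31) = -1.61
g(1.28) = 1.09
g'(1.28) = -1.77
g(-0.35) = -0.66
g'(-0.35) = -0.64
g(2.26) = 0.42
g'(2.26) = -0.26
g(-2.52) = -0.21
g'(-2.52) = -0.07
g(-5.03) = -0.12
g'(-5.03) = -0.02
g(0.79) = 5.41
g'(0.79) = -43.83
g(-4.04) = -0.14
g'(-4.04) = -0.03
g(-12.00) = -0.05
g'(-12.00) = 0.00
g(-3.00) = -0.18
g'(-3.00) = -0.05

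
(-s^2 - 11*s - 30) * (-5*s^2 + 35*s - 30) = 5*s^4 + 20*s^3 - 205*s^2 - 720*s + 900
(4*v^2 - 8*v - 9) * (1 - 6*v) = -24*v^3 + 52*v^2 + 46*v - 9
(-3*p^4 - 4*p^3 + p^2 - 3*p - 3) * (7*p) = -21*p^5 - 28*p^4 + 7*p^3 - 21*p^2 - 21*p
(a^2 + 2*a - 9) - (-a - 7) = a^2 + 3*a - 2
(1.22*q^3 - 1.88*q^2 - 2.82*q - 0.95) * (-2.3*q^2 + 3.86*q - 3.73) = -2.806*q^5 + 9.0332*q^4 - 5.3214*q^3 - 1.6878*q^2 + 6.8516*q + 3.5435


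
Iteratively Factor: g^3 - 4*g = (g + 2)*(g^2 - 2*g) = (g - 2)*(g + 2)*(g)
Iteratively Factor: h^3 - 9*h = (h - 3)*(h^2 + 3*h) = h*(h - 3)*(h + 3)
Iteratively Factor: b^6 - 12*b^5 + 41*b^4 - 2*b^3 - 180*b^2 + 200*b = (b + 2)*(b^5 - 14*b^4 + 69*b^3 - 140*b^2 + 100*b) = (b - 5)*(b + 2)*(b^4 - 9*b^3 + 24*b^2 - 20*b) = (b - 5)^2*(b + 2)*(b^3 - 4*b^2 + 4*b) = (b - 5)^2*(b - 2)*(b + 2)*(b^2 - 2*b) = b*(b - 5)^2*(b - 2)*(b + 2)*(b - 2)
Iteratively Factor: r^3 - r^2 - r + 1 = (r + 1)*(r^2 - 2*r + 1) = (r - 1)*(r + 1)*(r - 1)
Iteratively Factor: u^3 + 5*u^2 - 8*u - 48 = (u - 3)*(u^2 + 8*u + 16) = (u - 3)*(u + 4)*(u + 4)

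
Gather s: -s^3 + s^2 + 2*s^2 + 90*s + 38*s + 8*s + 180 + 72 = -s^3 + 3*s^2 + 136*s + 252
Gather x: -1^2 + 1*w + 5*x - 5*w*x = w + x*(5 - 5*w) - 1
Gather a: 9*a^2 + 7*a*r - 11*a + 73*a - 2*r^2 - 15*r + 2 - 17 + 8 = 9*a^2 + a*(7*r + 62) - 2*r^2 - 15*r - 7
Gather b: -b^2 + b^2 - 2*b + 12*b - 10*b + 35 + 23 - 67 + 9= 0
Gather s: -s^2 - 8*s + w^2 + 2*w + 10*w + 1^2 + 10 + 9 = -s^2 - 8*s + w^2 + 12*w + 20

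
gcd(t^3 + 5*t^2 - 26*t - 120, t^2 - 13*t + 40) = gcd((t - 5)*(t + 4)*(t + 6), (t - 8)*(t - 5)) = t - 5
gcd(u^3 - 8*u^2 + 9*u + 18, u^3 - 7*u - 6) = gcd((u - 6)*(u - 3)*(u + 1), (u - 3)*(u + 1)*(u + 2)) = u^2 - 2*u - 3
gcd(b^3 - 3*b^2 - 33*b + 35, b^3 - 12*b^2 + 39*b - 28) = b^2 - 8*b + 7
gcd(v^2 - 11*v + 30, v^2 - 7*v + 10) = v - 5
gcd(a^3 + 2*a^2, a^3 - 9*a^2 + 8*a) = a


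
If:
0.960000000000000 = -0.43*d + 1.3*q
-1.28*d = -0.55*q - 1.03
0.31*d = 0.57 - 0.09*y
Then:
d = 1.31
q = 1.17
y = 1.83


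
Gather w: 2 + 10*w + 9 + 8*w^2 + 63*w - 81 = 8*w^2 + 73*w - 70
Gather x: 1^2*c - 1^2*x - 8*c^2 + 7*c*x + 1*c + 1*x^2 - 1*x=-8*c^2 + 2*c + x^2 + x*(7*c - 2)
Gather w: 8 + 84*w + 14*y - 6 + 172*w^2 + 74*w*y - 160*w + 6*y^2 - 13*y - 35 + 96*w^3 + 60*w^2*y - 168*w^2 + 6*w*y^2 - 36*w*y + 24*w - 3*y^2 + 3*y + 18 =96*w^3 + w^2*(60*y + 4) + w*(6*y^2 + 38*y - 52) + 3*y^2 + 4*y - 15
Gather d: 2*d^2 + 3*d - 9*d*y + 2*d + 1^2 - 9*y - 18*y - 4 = 2*d^2 + d*(5 - 9*y) - 27*y - 3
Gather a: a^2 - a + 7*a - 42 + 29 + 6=a^2 + 6*a - 7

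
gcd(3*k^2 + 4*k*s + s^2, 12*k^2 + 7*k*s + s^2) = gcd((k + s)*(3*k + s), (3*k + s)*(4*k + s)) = 3*k + s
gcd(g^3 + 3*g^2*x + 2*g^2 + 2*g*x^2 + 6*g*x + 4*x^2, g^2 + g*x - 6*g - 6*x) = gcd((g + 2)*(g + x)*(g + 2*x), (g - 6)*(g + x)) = g + x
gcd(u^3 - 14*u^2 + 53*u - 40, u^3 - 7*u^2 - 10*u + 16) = u^2 - 9*u + 8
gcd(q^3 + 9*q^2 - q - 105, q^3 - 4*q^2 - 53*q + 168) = q^2 + 4*q - 21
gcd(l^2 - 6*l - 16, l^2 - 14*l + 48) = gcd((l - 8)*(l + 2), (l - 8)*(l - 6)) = l - 8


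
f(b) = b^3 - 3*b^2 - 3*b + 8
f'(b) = 3*b^2 - 6*b - 3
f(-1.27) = 4.92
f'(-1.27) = 9.46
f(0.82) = 4.07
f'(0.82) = -5.90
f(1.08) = 2.52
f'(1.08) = -5.98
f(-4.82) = -159.22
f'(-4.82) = 95.62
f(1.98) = -1.94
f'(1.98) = -3.12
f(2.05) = -2.14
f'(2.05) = -2.69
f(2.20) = -2.47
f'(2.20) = -1.68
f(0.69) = 4.83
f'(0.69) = -5.71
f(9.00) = 467.00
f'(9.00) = 186.00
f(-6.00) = -298.00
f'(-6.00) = 141.00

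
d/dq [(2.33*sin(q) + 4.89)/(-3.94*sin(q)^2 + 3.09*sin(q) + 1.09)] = (9.1802*sin(q)^2 + 38.5332*sin(q) - 12.5704)*cos(q)/(15.5236*sin(q)^4 - 24.3492*sin(q)^3 + 0.9589*sin(q)^2 + 6.7362*sin(q) + 1.1881)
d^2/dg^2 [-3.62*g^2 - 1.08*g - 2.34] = -7.24000000000000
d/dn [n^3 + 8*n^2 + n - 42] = 3*n^2 + 16*n + 1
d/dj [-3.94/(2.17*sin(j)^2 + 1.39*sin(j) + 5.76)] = (17.0996*sin(j) + 5.4766)*cos(j)/(2.17*sin(j)^2 + 1.39*sin(j) + 5.76)^2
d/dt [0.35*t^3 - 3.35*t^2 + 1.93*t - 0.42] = 1.05*t^2 - 6.7*t + 1.93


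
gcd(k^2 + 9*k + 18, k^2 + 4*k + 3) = k + 3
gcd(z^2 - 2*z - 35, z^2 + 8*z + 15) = z + 5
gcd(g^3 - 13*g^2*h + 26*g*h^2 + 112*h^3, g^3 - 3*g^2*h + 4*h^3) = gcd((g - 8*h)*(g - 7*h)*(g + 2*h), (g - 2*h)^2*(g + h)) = 1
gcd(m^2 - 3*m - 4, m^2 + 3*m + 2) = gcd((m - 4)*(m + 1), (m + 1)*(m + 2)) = m + 1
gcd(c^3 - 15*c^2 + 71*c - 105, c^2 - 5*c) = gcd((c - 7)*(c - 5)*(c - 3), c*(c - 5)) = c - 5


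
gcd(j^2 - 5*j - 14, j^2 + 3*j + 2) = j + 2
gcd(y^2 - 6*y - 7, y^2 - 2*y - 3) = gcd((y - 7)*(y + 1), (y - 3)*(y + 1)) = y + 1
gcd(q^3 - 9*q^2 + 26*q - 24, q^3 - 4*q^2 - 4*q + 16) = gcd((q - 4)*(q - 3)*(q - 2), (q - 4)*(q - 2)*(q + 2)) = q^2 - 6*q + 8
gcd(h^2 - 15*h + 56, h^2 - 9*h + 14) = h - 7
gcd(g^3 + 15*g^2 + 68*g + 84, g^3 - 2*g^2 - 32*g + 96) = g + 6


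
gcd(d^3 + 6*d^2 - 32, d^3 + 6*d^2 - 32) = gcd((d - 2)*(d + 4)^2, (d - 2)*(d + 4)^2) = d^3 + 6*d^2 - 32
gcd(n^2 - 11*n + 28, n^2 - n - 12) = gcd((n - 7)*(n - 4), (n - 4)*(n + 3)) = n - 4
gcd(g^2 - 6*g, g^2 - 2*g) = g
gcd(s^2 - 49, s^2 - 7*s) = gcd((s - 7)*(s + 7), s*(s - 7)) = s - 7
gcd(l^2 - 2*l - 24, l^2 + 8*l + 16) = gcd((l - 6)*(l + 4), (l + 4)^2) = l + 4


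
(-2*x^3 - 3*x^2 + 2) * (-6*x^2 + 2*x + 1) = 12*x^5 + 14*x^4 - 8*x^3 - 15*x^2 + 4*x + 2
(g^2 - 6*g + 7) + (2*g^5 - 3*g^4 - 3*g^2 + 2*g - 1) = 2*g^5 - 3*g^4 - 2*g^2 - 4*g + 6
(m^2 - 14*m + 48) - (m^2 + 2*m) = 48 - 16*m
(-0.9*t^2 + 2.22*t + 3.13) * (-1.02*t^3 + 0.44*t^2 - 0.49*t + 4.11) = 0.918*t^5 - 2.6604*t^4 - 1.7748*t^3 - 3.4096*t^2 + 7.5905*t + 12.8643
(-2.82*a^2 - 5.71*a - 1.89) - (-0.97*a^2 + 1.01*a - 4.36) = -1.85*a^2 - 6.72*a + 2.47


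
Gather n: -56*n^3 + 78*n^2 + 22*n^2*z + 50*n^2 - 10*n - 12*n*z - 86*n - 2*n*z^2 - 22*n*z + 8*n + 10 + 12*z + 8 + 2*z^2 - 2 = -56*n^3 + n^2*(22*z + 128) + n*(-2*z^2 - 34*z - 88) + 2*z^2 + 12*z + 16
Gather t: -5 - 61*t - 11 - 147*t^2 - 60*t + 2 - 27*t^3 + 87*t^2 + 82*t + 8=-27*t^3 - 60*t^2 - 39*t - 6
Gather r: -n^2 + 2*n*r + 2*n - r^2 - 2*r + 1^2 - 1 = -n^2 + 2*n - r^2 + r*(2*n - 2)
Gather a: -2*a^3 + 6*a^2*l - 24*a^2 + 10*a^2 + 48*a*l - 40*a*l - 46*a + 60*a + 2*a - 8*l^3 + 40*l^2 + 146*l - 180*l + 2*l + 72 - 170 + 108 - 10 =-2*a^3 + a^2*(6*l - 14) + a*(8*l + 16) - 8*l^3 + 40*l^2 - 32*l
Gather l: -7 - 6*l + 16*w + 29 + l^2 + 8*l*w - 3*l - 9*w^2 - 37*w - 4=l^2 + l*(8*w - 9) - 9*w^2 - 21*w + 18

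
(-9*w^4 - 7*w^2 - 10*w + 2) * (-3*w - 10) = 27*w^5 + 90*w^4 + 21*w^3 + 100*w^2 + 94*w - 20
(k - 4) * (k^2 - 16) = k^3 - 4*k^2 - 16*k + 64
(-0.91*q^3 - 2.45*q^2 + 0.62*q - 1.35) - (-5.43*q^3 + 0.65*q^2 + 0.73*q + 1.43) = 4.52*q^3 - 3.1*q^2 - 0.11*q - 2.78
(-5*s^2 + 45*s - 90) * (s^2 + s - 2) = -5*s^4 + 40*s^3 - 35*s^2 - 180*s + 180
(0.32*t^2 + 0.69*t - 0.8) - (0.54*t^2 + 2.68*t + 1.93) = -0.22*t^2 - 1.99*t - 2.73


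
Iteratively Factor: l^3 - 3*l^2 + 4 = (l - 2)*(l^2 - l - 2) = (l - 2)^2*(l + 1)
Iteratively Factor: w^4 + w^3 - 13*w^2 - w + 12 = (w + 1)*(w^3 - 13*w + 12) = (w - 1)*(w + 1)*(w^2 + w - 12) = (w - 1)*(w + 1)*(w + 4)*(w - 3)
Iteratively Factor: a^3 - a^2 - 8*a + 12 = (a + 3)*(a^2 - 4*a + 4) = (a - 2)*(a + 3)*(a - 2)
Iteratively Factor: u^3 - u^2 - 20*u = (u + 4)*(u^2 - 5*u) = (u - 5)*(u + 4)*(u)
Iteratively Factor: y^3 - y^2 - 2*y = (y + 1)*(y^2 - 2*y) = y*(y + 1)*(y - 2)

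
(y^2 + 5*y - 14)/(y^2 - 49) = (y - 2)/(y - 7)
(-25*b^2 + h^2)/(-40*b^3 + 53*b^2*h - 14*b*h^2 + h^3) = (5*b + h)/(8*b^2 - 9*b*h + h^2)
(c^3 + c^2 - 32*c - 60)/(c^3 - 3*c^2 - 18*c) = (c^2 + 7*c + 10)/(c*(c + 3))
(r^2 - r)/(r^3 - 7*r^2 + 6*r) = 1/(r - 6)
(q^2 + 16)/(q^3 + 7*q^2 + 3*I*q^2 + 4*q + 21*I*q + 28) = (q - 4*I)/(q^2 + q*(7 - I) - 7*I)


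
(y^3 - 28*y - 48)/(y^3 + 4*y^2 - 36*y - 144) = (y + 2)/(y + 6)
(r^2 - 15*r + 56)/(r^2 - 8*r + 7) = (r - 8)/(r - 1)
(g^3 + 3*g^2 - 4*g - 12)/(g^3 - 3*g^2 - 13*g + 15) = (g^2 - 4)/(g^2 - 6*g + 5)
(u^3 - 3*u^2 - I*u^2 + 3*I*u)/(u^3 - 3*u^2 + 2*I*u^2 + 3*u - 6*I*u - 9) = u/(u + 3*I)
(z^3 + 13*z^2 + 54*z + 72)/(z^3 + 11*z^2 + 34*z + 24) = (z + 3)/(z + 1)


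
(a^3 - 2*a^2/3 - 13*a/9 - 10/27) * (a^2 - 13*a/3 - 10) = a^5 - 5*a^4 - 77*a^3/9 + 113*a^2/9 + 1300*a/81 + 100/27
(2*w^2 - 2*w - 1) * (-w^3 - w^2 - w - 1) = -2*w^5 + w^3 + w^2 + 3*w + 1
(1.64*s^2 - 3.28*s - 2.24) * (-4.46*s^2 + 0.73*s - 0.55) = -7.3144*s^4 + 15.826*s^3 + 6.694*s^2 + 0.1688*s + 1.232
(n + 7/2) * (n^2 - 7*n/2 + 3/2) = n^3 - 43*n/4 + 21/4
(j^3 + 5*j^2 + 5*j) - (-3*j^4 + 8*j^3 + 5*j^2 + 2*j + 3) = 3*j^4 - 7*j^3 + 3*j - 3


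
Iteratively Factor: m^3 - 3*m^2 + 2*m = (m - 2)*(m^2 - m) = m*(m - 2)*(m - 1)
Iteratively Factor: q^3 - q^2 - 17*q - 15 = (q + 3)*(q^2 - 4*q - 5) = (q + 1)*(q + 3)*(q - 5)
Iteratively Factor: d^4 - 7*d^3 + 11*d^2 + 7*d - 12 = (d - 3)*(d^3 - 4*d^2 - d + 4) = (d - 3)*(d + 1)*(d^2 - 5*d + 4) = (d - 4)*(d - 3)*(d + 1)*(d - 1)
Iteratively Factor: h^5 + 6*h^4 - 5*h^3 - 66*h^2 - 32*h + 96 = (h - 3)*(h^4 + 9*h^3 + 22*h^2 - 32) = (h - 3)*(h - 1)*(h^3 + 10*h^2 + 32*h + 32) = (h - 3)*(h - 1)*(h + 4)*(h^2 + 6*h + 8) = (h - 3)*(h - 1)*(h + 4)^2*(h + 2)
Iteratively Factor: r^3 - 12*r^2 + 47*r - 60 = (r - 3)*(r^2 - 9*r + 20) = (r - 4)*(r - 3)*(r - 5)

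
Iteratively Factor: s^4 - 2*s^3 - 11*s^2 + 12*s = (s + 3)*(s^3 - 5*s^2 + 4*s) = s*(s + 3)*(s^2 - 5*s + 4) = s*(s - 1)*(s + 3)*(s - 4)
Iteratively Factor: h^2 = (h)*(h)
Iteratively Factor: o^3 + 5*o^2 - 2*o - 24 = (o + 4)*(o^2 + o - 6) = (o + 3)*(o + 4)*(o - 2)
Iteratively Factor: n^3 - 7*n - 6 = (n + 1)*(n^2 - n - 6) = (n + 1)*(n + 2)*(n - 3)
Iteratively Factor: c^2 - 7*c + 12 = (c - 3)*(c - 4)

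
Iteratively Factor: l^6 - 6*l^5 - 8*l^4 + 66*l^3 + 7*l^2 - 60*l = (l - 5)*(l^5 - l^4 - 13*l^3 + l^2 + 12*l) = (l - 5)*(l + 3)*(l^4 - 4*l^3 - l^2 + 4*l) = l*(l - 5)*(l + 3)*(l^3 - 4*l^2 - l + 4) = l*(l - 5)*(l - 1)*(l + 3)*(l^2 - 3*l - 4) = l*(l - 5)*(l - 4)*(l - 1)*(l + 3)*(l + 1)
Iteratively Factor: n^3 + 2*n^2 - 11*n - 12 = (n - 3)*(n^2 + 5*n + 4) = (n - 3)*(n + 1)*(n + 4)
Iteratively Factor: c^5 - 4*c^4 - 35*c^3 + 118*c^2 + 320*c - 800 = (c + 4)*(c^4 - 8*c^3 - 3*c^2 + 130*c - 200) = (c - 5)*(c + 4)*(c^3 - 3*c^2 - 18*c + 40) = (c - 5)^2*(c + 4)*(c^2 + 2*c - 8) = (c - 5)^2*(c - 2)*(c + 4)*(c + 4)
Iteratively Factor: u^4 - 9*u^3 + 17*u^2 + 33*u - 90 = (u - 3)*(u^3 - 6*u^2 - u + 30) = (u - 5)*(u - 3)*(u^2 - u - 6) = (u - 5)*(u - 3)*(u + 2)*(u - 3)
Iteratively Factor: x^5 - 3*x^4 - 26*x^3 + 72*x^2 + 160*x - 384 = (x - 4)*(x^4 + x^3 - 22*x^2 - 16*x + 96) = (x - 4)*(x + 3)*(x^3 - 2*x^2 - 16*x + 32) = (x - 4)^2*(x + 3)*(x^2 + 2*x - 8) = (x - 4)^2*(x - 2)*(x + 3)*(x + 4)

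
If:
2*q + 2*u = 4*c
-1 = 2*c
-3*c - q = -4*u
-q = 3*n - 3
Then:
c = -1/2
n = 7/6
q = -1/2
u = -1/2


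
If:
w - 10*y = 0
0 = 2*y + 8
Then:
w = -40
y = -4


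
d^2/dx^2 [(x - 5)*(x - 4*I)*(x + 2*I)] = 6*x - 10 - 4*I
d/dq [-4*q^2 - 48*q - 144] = -8*q - 48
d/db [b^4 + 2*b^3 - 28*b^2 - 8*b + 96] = 4*b^3 + 6*b^2 - 56*b - 8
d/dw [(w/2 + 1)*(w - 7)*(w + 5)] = 3*w^2/2 - 39/2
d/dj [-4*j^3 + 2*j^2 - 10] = 4*j*(1 - 3*j)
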